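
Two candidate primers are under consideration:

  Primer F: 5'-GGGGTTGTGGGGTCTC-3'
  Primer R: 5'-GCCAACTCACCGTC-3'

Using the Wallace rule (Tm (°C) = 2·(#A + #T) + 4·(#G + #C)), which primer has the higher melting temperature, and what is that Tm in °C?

Primer F: A+T=5, G+C=11 → Tm = 2(5)+4(11) = 54°C
Primer R: A+T=5, G+C=9 → Tm = 2(5)+4(9) = 46°C
54°C vs 46°C → primer F is higher.

Primer F, 54°C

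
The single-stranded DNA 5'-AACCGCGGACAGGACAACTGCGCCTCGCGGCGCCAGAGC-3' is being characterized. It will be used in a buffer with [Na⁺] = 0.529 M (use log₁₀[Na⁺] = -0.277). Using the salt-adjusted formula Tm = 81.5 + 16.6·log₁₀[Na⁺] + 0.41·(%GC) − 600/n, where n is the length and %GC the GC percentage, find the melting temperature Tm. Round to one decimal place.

Length n = 39. G=13, T=2, A=9, C=15
G+C = 28, so %GC = 28/39 × 100 = 71.795%
Salt term: 16.6 × (-0.277) = -4.598
GC term: 0.41 × 71.795 = 29.436; length term: −600/39 = −15.385
Tm = 81.5 + (-4.598) + 29.436 − 15.385 = 90.953 → 91.0°C

91.0°C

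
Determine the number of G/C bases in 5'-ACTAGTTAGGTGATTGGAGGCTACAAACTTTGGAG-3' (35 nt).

Base counts: A=10, G=11, C=4, T=10
Total G or C: 11 + 4 = 15

15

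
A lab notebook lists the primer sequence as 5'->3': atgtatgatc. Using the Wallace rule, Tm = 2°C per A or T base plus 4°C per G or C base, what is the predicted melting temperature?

C=1, A=3, G=2, T=4
So N_AT = 7 and N_GC = 3.
Tm = 4·3 + 2·7 = 12 + 14 = 26°C

26°C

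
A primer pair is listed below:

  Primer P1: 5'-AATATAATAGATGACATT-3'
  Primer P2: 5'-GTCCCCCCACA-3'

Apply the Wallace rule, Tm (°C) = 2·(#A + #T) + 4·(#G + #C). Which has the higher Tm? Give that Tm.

Primer P1: A+T=15, G+C=3 → Tm = 2(15)+4(3) = 42°C
Primer P2: A+T=3, G+C=8 → Tm = 2(3)+4(8) = 38°C
42°C vs 38°C → primer P1 is higher.

Primer P1, 42°C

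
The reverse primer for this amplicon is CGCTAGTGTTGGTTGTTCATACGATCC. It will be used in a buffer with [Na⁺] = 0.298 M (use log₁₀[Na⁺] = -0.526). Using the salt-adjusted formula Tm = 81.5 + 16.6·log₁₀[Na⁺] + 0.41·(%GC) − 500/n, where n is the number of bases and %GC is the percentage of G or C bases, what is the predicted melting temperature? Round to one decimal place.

74.0°C

Length n = 27. Counting bases: A=4, G=7, T=10, C=6
G+C = 13, so %GC = 13/27 × 100 = 48.148%
Salt term: 16.6 × (-0.526) = -8.732
GC term: 0.41 × 48.148 = 19.741; length term: −500/27 = −18.519
Tm = 81.5 + (-8.732) + 19.741 − 18.519 = 73.99 → 74.0°C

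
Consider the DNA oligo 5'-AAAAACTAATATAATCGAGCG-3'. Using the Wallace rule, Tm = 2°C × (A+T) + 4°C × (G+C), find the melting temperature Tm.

54°C

Counting bases: T=4, A=11, C=3, G=3
AT pairs contribute 15, GC pairs contribute 6.
Tm = 4·6 + 2·15 = 24 + 30 = 54°C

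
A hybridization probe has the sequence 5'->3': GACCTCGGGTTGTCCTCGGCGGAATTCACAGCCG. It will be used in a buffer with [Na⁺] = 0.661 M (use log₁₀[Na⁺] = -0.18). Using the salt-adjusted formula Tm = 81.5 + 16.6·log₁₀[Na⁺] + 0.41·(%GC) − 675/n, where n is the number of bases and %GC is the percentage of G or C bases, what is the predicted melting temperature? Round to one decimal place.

Length n = 34. Counting bases: A=5, G=11, C=11, T=7
G+C = 22, so %GC = 22/34 × 100 = 64.706%
Salt term: 16.6 × (-0.18) = -2.988
GC term: 0.41 × 64.706 = 26.529; length term: −675/34 = −19.853
Tm = 81.5 + (-2.988) + 26.529 − 19.853 = 85.188 → 85.2°C

85.2°C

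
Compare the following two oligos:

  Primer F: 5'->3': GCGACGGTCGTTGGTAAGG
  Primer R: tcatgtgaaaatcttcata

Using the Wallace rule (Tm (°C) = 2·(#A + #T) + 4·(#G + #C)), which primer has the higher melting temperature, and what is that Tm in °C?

Primer F, 62°C

Primer F: A+T=7, G+C=12 → Tm = 2(7)+4(12) = 62°C
Primer R: A+T=14, G+C=5 → Tm = 2(14)+4(5) = 48°C
62°C vs 48°C → primer F is higher.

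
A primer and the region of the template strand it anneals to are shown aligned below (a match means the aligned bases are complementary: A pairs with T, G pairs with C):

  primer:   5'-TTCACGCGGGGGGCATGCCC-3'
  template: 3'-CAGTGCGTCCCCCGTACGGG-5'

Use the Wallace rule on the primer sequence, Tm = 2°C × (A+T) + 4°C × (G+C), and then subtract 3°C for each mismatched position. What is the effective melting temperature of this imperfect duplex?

Primer base counts: A=2, T=3, G=8, C=7 → A+T=5, G+C=15
Perfect-match Tm = 2(5) + 4(15) = 10 + 60 = 70°C
Mismatches (positions where the bases are not complementary): 2 (at positions 1, 8)
Effective Tm = 70 − 2×3 = 70 − 6 = 64°C

64°C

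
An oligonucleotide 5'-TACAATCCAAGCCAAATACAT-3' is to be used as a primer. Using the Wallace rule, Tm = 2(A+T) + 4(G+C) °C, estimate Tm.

Base counts: T=4, A=10, G=1, C=6
So N_AT = 14 and N_GC = 7.
Tm = 2(14) + 4(7) = 28 + 28 = 56°C

56°C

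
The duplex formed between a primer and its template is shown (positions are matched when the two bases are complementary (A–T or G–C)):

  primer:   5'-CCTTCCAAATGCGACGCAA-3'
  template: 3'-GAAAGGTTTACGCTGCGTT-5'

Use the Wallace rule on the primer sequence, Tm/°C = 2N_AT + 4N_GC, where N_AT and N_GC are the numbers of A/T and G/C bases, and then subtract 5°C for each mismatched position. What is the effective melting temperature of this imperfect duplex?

Primer base counts: A=6, T=3, G=3, C=7 → A+T=9, G+C=10
Perfect-match Tm = 2(9) + 4(10) = 18 + 40 = 58°C
Mismatches (positions where the bases are not complementary): 1 (at position 2)
Effective Tm = 58 − 1×5 = 58 − 5 = 53°C

53°C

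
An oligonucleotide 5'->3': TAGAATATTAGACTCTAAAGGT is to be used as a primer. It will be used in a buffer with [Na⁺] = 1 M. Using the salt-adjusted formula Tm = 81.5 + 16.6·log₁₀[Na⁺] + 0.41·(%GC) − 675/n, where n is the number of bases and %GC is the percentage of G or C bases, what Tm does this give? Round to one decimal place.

62.0°C

Length n = 22. Counting bases: A=9, C=2, G=4, T=7
G+C = 6, so %GC = 6/22 × 100 = 27.273%
Salt term: 16.6 × (0) = 0
GC term: 0.41 × 27.273 = 11.182; length term: −675/22 = −30.682
Tm = 81.5 + (0) + 11.182 − 30.682 = 62 → 62.0°C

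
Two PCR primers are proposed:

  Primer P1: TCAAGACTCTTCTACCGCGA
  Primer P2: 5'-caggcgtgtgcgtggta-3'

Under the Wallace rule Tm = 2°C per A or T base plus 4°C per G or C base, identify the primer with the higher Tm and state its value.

Primer P1: A+T=10, G+C=10 → Tm = 2(10)+4(10) = 60°C
Primer P2: A+T=6, G+C=11 → Tm = 2(6)+4(11) = 56°C
60°C vs 56°C → primer P1 is higher.

Primer P1, 60°C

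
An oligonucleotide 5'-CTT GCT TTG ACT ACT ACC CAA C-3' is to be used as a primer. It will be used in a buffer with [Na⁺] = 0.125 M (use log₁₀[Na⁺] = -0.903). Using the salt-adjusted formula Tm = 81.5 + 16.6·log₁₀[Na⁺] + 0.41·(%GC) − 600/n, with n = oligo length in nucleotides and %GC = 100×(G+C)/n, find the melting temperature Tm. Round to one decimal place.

Length n = 22. Scanning the sequence gives T=7, A=5, G=2, C=8.
G+C = 10, so %GC = 10/22 × 100 = 45.455%
Salt term: 16.6 × (-0.903) = -14.99
GC term: 0.41 × 45.455 = 18.637; length term: −600/22 = −27.273
Tm = 81.5 + (-14.99) + 18.637 − 27.273 = 57.874 → 57.9°C

57.9°C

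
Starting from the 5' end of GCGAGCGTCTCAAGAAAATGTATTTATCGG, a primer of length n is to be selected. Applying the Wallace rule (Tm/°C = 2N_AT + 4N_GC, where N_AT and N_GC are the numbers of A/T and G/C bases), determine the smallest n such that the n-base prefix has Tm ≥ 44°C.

First 13 bases: GCGAGCGTCTCAA → Tm = 42°C (< 44°C)
First 14 bases: GCGAGCGTCTCAAG → Tm = 46°C (≥ 44°C)
Each additional base adds 2°C (A/T) or 4°C (G/C), so Tm is non-decreasing in n; n = 14 is the first length to reach 44°C.

n = 14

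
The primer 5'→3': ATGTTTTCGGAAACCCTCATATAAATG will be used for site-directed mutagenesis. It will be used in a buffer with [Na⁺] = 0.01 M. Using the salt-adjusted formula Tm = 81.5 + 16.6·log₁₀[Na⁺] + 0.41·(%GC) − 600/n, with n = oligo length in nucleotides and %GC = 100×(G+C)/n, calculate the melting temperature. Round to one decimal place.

Length n = 27. Counting bases: A=9, T=9, G=4, C=5
G+C = 9, so %GC = 9/27 × 100 = 33.333%
Salt term: 16.6 × (-2) = -33.2
GC term: 0.41 × 33.333 = 13.667; length term: −600/27 = −22.222
Tm = 81.5 + (-33.2) + 13.667 − 22.222 = 39.745 → 39.7°C

39.7°C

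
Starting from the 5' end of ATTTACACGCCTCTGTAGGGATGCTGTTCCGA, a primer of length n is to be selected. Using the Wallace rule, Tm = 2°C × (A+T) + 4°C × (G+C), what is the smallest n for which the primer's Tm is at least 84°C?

n = 29

First 28 bases: ATTTACACGCCTCTGTAGGGATGCTGTT → Tm = 82°C (< 84°C)
First 29 bases: ATTTACACGCCTCTGTAGGGATGCTGTTC → Tm = 86°C (≥ 84°C)
Since every base adds ≥2°C, Tm only increases with n, so the threshold is first crossed at n = 29.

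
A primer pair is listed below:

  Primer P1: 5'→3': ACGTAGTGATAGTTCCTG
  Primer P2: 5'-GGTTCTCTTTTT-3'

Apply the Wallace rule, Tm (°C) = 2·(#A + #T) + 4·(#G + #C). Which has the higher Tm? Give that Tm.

Primer P1: A+T=10, G+C=8 → Tm = 2(10)+4(8) = 52°C
Primer P2: A+T=8, G+C=4 → Tm = 2(8)+4(4) = 32°C
52°C vs 32°C → primer P1 is higher.

Primer P1, 52°C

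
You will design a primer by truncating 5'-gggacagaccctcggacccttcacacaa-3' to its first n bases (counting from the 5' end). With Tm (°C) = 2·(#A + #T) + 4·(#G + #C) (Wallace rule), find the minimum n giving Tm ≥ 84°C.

n = 26

First 25 bases: GGGACAGACCCTCGGACCCTTCACA → Tm = 82°C (< 84°C)
First 26 bases: GGGACAGACCCTCGGACCCTTCACAC → Tm = 86°C (≥ 84°C)
Each additional base adds 2°C (A/T) or 4°C (G/C), so Tm is non-decreasing in n; n = 26 is the first length to reach 84°C.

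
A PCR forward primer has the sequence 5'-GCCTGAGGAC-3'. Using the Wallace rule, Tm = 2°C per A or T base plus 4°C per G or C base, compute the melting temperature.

34°C

T=1, A=2, C=3, G=4
A+T = 3, G+C = 7
Tm = 2(3) + 4(7) = 6 + 28 = 34°C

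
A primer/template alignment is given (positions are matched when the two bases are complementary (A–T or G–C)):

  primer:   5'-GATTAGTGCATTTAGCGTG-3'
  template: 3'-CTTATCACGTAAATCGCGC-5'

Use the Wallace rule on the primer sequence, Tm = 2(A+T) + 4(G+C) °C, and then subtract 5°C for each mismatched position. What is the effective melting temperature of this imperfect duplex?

44°C

Primer base counts: A=4, T=7, G=6, C=2 → A+T=11, G+C=8
Perfect-match Tm = 2(11) + 4(8) = 22 + 32 = 54°C
Mismatches (positions where the bases are not complementary): 2 (at positions 3, 18)
Effective Tm = 54 − 2×5 = 54 − 10 = 44°C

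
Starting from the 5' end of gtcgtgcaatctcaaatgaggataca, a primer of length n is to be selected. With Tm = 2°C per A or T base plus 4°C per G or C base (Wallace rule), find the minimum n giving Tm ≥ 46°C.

First 15 bases: GTCGTGCAATCTCAA → Tm = 44°C (< 46°C)
First 16 bases: GTCGTGCAATCTCAAA → Tm = 46°C (≥ 46°C)
Each additional base adds 2°C (A/T) or 4°C (G/C), so Tm is non-decreasing in n; n = 16 is the first length to reach 46°C.

n = 16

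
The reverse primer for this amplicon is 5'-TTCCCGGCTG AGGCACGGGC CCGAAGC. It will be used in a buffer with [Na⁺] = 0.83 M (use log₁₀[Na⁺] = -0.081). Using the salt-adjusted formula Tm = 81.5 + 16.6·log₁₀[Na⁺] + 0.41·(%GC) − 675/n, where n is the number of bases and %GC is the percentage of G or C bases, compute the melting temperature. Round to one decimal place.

85.5°C

Length n = 27. A=4, T=3, C=10, G=10
G+C = 20, so %GC = 20/27 × 100 = 74.074%
Salt term: 16.6 × (-0.081) = -1.345
GC term: 0.41 × 74.074 = 30.37; length term: −675/27 = −25
Tm = 81.5 + (-1.345) + 30.37 − 25 = 85.525 → 85.5°C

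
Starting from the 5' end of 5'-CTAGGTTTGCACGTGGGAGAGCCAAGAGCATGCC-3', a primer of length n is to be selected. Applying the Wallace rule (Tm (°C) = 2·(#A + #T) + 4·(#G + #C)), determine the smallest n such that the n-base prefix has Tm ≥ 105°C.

First 33 bases: CTAGGTTTGCACGTGGGAGAGCCAAGAGCATGC → Tm = 104°C (< 105°C)
First 34 bases: CTAGGTTTGCACGTGGGAGAGCCAAGAGCATGCC → Tm = 108°C (≥ 105°C)
Each additional base adds 2°C (A/T) or 4°C (G/C), so Tm is non-decreasing in n; n = 34 is the first length to reach 105°C.

n = 34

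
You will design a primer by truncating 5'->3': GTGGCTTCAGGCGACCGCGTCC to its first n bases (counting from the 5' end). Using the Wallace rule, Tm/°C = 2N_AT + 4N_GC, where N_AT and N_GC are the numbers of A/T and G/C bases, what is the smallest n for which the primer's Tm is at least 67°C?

n = 20

First 19 bases: GTGGCTTCAGGCGACCGCG → Tm = 66°C (< 67°C)
First 20 bases: GTGGCTTCAGGCGACCGCGT → Tm = 68°C (≥ 67°C)
Since every base adds ≥2°C, Tm only increases with n, so the threshold is first crossed at n = 20.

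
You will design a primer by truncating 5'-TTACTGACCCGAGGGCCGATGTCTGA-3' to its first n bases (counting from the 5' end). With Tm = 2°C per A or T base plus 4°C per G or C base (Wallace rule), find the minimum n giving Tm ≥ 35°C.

First 11 bases: TTACTGACCCG → Tm = 34°C (< 35°C)
First 12 bases: TTACTGACCCGA → Tm = 36°C (≥ 35°C)
Each additional base adds 2°C (A/T) or 4°C (G/C), so Tm is non-decreasing in n; n = 12 is the first length to reach 35°C.

n = 12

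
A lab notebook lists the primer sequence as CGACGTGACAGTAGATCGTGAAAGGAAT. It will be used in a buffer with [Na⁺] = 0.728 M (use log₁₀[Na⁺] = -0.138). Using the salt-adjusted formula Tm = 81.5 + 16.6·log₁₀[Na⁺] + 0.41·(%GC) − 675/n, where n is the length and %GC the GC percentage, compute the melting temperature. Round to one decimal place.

74.1°C

Length n = 28. T=5, G=9, A=10, C=4
G+C = 13, so %GC = 13/28 × 100 = 46.429%
Salt term: 16.6 × (-0.138) = -2.291
GC term: 0.41 × 46.429 = 19.036; length term: −675/28 = −24.107
Tm = 81.5 + (-2.291) + 19.036 − 24.107 = 74.138 → 74.1°C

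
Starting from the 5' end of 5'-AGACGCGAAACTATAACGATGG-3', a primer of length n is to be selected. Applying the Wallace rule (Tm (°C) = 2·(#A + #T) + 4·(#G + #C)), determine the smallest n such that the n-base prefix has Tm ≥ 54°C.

n = 19

First 18 bases: AGACGCGAAACTATAACG → Tm = 52°C (< 54°C)
First 19 bases: AGACGCGAAACTATAACGA → Tm = 54°C (≥ 54°C)
Each additional base adds 2°C (A/T) or 4°C (G/C), so Tm is non-decreasing in n; n = 19 is the first length to reach 54°C.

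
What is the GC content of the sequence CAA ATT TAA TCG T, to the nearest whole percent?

A=5, G=1, T=5, C=2
G+C = 1 + 2 = 3 out of 13 bases
%GC = 3/13 × 100 = 23.08% ≈ 23%

23%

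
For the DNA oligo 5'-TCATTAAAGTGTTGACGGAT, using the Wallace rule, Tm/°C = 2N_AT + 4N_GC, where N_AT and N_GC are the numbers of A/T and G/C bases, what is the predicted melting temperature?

54°C

Base counts: T=7, A=6, C=2, G=5
A+T = 13, G+C = 7
Tm = 2×13 + 4×7 = 54°C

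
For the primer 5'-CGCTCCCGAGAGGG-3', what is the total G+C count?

11

Counting bases: G=6, A=2, C=5, T=1
G+C = 6 + 5 = 11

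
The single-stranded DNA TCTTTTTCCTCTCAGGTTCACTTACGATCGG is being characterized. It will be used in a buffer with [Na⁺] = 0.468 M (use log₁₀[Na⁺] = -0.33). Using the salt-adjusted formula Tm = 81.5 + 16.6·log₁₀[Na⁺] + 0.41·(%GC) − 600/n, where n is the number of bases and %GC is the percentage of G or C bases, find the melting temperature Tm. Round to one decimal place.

75.2°C

Length n = 31. Counting bases: T=13, A=4, C=9, G=5
G+C = 14, so %GC = 14/31 × 100 = 45.161%
Salt term: 16.6 × (-0.33) = -5.478
GC term: 0.41 × 45.161 = 18.516; length term: −600/31 = −19.355
Tm = 81.5 + (-5.478) + 18.516 − 19.355 = 75.183 → 75.2°C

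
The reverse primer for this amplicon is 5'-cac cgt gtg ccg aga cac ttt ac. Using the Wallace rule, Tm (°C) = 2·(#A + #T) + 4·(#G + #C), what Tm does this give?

A=5, C=8, G=5, T=5
A+T = 10, G+C = 13
Tm = 4·13 + 2·10 = 52 + 20 = 72°C

72°C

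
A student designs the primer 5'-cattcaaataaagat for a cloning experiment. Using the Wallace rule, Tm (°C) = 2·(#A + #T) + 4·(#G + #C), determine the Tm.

36°C

Base counts: T=4, C=2, A=8, G=1
So N_AT = 12 and N_GC = 3.
Tm = 4·3 + 2·12 = 12 + 24 = 36°C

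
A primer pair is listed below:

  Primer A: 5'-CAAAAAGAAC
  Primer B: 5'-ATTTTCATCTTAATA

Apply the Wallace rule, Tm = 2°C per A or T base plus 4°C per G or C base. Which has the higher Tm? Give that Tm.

Primer B, 34°C

Primer A: A+T=7, G+C=3 → Tm = 2(7)+4(3) = 26°C
Primer B: A+T=13, G+C=2 → Tm = 2(13)+4(2) = 34°C
26°C vs 34°C → primer B is higher.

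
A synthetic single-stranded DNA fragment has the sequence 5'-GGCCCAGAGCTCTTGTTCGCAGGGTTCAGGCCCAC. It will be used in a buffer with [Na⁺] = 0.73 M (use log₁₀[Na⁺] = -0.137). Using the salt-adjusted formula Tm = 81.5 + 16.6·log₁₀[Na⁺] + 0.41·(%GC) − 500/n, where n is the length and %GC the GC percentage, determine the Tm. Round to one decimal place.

Length n = 35. A=5, C=12, G=11, T=7
G+C = 23, so %GC = 23/35 × 100 = 65.714%
Salt term: 16.6 × (-0.137) = -2.274
GC term: 0.41 × 65.714 = 26.943; length term: −500/35 = −14.286
Tm = 81.5 + (-2.274) + 26.943 − 14.286 = 91.883 → 91.9°C

91.9°C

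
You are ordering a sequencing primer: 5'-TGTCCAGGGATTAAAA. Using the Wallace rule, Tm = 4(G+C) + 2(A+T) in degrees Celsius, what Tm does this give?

44°C

T=4, C=2, A=6, G=4
AT pairs contribute 10, GC pairs contribute 6.
Tm = 4·6 + 2·10 = 24 + 20 = 44°C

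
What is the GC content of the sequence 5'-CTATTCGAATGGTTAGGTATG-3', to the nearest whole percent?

38%

Base counts: A=5, T=8, C=2, G=6
G+C = 6 + 2 = 8 out of 21 bases
%GC = 8/21 × 100 = 38.1% ≈ 38%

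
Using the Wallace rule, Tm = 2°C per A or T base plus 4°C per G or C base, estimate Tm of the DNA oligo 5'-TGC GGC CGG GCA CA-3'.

Scanning the sequence gives A=2, G=6, T=1, C=5.
AT pairs contribute 3, GC pairs contribute 11.
Tm = 4·11 + 2·3 = 44 + 6 = 50°C

50°C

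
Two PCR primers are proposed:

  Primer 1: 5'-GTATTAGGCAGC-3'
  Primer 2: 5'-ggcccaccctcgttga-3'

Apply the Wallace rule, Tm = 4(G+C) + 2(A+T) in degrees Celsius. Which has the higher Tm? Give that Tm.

Primer 2, 54°C

Primer 1: A+T=6, G+C=6 → Tm = 2(6)+4(6) = 36°C
Primer 2: A+T=5, G+C=11 → Tm = 2(5)+4(11) = 54°C
36°C vs 54°C → primer 2 is higher.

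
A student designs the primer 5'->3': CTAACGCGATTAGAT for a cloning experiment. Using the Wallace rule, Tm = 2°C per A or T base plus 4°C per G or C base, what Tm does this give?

42°C

Counting bases: T=4, G=3, A=5, C=3
AT pairs contribute 9, GC pairs contribute 6.
Tm = 4·6 + 2·9 = 24 + 18 = 42°C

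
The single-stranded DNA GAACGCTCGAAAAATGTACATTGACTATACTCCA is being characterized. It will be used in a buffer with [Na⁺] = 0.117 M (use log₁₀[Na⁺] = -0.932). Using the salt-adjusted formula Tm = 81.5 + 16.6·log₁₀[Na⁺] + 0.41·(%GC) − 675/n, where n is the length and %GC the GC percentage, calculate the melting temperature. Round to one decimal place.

Length n = 34. A=13, C=8, T=8, G=5
G+C = 13, so %GC = 13/34 × 100 = 38.235%
Salt term: 16.6 × (-0.932) = -15.471
GC term: 0.41 × 38.235 = 15.676; length term: −675/34 = −19.853
Tm = 81.5 + (-15.471) + 15.676 − 19.853 = 61.852 → 61.9°C

61.9°C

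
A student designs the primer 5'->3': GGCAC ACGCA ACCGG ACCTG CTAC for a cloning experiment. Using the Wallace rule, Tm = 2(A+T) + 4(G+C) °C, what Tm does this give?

A=6, C=10, G=6, T=2
So N_AT = 8 and N_GC = 16.
Tm = 2×8 + 4×16 = 80°C

80°C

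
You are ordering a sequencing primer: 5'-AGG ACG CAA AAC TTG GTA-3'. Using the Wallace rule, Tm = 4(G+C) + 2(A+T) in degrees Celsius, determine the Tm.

52°C

Base counts: T=3, C=3, G=5, A=7
AT pairs contribute 10, GC pairs contribute 8.
Tm = 2×10 + 4×8 = 52°C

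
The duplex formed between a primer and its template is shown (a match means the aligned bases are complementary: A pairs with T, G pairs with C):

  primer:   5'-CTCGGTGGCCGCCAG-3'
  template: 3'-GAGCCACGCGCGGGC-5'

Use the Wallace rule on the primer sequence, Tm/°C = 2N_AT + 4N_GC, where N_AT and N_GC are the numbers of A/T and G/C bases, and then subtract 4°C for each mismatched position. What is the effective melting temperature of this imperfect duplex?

Primer base counts: A=1, T=2, G=6, C=6 → A+T=3, G+C=12
Perfect-match Tm = 2(3) + 4(12) = 6 + 48 = 54°C
Mismatches (positions where the bases are not complementary): 3 (at positions 8, 9, 14)
Effective Tm = 54 − 3×4 = 54 − 12 = 42°C

42°C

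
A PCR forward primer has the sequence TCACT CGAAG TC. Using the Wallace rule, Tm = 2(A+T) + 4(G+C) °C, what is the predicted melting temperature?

Base counts: A=3, C=4, T=3, G=2
A+T = 6, G+C = 6
Tm = 2×6 + 4×6 = 36°C

36°C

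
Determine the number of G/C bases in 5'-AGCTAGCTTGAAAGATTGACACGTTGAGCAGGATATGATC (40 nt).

A=13, T=10, C=6, G=11
Total G or C: 11 + 6 = 17

17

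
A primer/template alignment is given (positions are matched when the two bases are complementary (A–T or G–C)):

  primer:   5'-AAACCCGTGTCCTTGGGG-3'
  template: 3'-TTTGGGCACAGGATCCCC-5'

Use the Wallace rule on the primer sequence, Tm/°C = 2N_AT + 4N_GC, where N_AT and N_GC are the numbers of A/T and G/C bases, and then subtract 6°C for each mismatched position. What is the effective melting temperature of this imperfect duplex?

Primer base counts: A=3, T=4, G=6, C=5 → A+T=7, G+C=11
Perfect-match Tm = 2(7) + 4(11) = 14 + 44 = 58°C
Mismatches (positions where the bases are not complementary): 1 (at position 14)
Effective Tm = 58 − 1×6 = 58 − 6 = 52°C

52°C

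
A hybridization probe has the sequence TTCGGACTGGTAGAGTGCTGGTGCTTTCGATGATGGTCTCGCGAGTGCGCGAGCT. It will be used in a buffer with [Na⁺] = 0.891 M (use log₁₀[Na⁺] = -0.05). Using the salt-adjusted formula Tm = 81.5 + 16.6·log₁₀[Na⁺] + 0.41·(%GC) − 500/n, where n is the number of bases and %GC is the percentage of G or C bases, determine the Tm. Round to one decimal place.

95.4°C

Length n = 55. C=11, T=16, G=21, A=7
G+C = 32, so %GC = 32/55 × 100 = 58.182%
Salt term: 16.6 × (-0.05) = -0.83
GC term: 0.41 × 58.182 = 23.855; length term: −500/55 = −9.091
Tm = 81.5 + (-0.83) + 23.855 − 9.091 = 95.434 → 95.4°C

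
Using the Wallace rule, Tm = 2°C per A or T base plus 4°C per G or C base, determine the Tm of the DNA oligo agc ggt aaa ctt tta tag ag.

Counting bases: T=6, C=2, A=7, G=5
So N_AT = 13 and N_GC = 7.
Tm = 2×13 + 4×7 = 54°C

54°C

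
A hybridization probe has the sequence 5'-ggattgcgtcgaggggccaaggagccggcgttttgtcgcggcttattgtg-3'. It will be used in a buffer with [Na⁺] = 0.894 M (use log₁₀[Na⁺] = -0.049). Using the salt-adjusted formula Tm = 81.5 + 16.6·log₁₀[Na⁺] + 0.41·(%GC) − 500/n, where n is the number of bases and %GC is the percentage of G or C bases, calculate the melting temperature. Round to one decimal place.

Length n = 50. Counting bases: A=6, T=13, G=21, C=10
G+C = 31, so %GC = 31/50 × 100 = 62%
Salt term: 16.6 × (-0.049) = -0.813
GC term: 0.41 × 62 = 25.42; length term: −500/50 = −10
Tm = 81.5 + (-0.813) + 25.42 − 10 = 96.107 → 96.1°C

96.1°C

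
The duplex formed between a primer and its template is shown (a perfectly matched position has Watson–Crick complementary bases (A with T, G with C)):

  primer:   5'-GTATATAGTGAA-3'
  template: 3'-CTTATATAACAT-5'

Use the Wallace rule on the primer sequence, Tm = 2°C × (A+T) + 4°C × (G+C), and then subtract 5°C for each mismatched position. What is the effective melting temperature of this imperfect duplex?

15°C

Primer base counts: A=5, T=4, G=3, C=0 → A+T=9, G+C=3
Perfect-match Tm = 2(9) + 4(3) = 18 + 12 = 30°C
Mismatches (positions where the bases are not complementary): 3 (at positions 2, 8, 11)
Effective Tm = 30 − 3×5 = 30 − 15 = 15°C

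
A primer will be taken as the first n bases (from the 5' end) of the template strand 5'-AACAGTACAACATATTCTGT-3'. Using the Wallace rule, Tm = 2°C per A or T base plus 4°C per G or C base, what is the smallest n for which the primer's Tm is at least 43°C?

n = 17

First 16 bases: AACAGTACAACATATT → Tm = 40°C (< 43°C)
First 17 bases: AACAGTACAACATATTC → Tm = 44°C (≥ 43°C)
Since every base adds ≥2°C, Tm only increases with n, so the threshold is first crossed at n = 17.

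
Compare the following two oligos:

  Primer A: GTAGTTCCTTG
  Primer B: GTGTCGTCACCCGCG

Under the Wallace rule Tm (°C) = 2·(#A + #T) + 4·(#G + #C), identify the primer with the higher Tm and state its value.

Primer B, 52°C

Primer A: A+T=6, G+C=5 → Tm = 2(6)+4(5) = 32°C
Primer B: A+T=4, G+C=11 → Tm = 2(4)+4(11) = 52°C
32°C vs 52°C → primer B is higher.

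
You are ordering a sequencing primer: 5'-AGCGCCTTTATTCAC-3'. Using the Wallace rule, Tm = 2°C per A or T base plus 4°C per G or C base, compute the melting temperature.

Scanning the sequence gives G=2, T=5, C=5, A=3.
A+T = 8, G+C = 7
Tm = 4·7 + 2·8 = 28 + 16 = 44°C

44°C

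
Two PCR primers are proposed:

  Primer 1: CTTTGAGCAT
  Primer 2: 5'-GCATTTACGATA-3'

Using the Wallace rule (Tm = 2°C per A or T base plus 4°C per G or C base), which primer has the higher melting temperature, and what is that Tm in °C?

Primer 1: A+T=6, G+C=4 → Tm = 2(6)+4(4) = 28°C
Primer 2: A+T=8, G+C=4 → Tm = 2(8)+4(4) = 32°C
28°C vs 32°C → primer 2 is higher.

Primer 2, 32°C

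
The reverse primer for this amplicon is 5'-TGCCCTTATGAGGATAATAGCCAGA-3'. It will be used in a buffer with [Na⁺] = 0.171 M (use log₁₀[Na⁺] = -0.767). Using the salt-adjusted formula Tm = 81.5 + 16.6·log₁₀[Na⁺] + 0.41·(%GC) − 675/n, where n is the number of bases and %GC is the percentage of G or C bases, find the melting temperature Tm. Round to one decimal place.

Length n = 25. Counting bases: C=5, A=8, G=6, T=6
G+C = 11, so %GC = 11/25 × 100 = 44%
Salt term: 16.6 × (-0.767) = -12.732
GC term: 0.41 × 44 = 18.04; length term: −675/25 = −27
Tm = 81.5 + (-12.732) + 18.04 − 27 = 59.808 → 59.8°C

59.8°C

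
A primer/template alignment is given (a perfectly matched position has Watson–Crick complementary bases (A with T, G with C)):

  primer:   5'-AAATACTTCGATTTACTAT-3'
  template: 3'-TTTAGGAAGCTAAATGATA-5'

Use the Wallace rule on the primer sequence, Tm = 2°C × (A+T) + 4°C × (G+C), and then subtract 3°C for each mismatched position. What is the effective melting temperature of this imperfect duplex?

Primer base counts: A=7, T=8, G=1, C=3 → A+T=15, G+C=4
Perfect-match Tm = 2(15) + 4(4) = 30 + 16 = 46°C
Mismatches (positions where the bases are not complementary): 1 (at position 5)
Effective Tm = 46 − 1×3 = 46 − 3 = 43°C

43°C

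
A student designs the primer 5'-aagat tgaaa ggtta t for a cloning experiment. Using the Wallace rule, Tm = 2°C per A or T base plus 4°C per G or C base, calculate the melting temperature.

40°C

Scanning the sequence gives G=4, A=7, T=5, C=0.
So N_AT = 12 and N_GC = 4.
Tm = 2×12 + 4×4 = 40°C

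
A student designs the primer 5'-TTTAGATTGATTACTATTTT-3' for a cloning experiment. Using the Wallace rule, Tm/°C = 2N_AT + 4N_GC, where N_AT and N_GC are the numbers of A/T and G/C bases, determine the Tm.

Base counts: T=12, G=2, A=5, C=1
A+T = 17, G+C = 3
Tm = 2×17 + 4×3 = 46°C

46°C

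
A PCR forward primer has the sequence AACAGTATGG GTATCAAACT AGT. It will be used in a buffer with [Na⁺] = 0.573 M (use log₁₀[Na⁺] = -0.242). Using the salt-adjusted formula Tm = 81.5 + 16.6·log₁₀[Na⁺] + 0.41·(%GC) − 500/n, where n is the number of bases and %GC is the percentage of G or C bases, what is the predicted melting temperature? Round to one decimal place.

70.0°C

Length n = 23. Scanning the sequence gives A=9, C=3, G=5, T=6.
G+C = 8, so %GC = 8/23 × 100 = 34.783%
Salt term: 16.6 × (-0.242) = -4.017
GC term: 0.41 × 34.783 = 14.261; length term: −500/23 = −21.739
Tm = 81.5 + (-4.017) + 14.261 − 21.739 = 70.005 → 70.0°C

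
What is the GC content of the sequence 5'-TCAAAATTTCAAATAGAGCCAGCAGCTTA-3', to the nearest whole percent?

34%

Counting bases: T=7, A=12, C=6, G=4
G+C = 4 + 6 = 10 out of 29 bases
%GC = 10/29 × 100 = 34.48% ≈ 34%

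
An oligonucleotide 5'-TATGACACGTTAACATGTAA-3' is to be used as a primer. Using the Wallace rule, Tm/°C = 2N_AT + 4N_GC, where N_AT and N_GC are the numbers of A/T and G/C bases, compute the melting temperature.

52°C

Scanning the sequence gives C=3, G=3, T=6, A=8.
So N_AT = 14 and N_GC = 6.
Tm = 2(14) + 4(6) = 28 + 24 = 52°C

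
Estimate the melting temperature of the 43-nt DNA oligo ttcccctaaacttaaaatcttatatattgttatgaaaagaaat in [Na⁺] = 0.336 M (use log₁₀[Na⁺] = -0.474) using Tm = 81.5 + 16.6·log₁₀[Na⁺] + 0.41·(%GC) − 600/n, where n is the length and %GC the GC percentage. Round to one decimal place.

68.3°C

Length n = 43. Scanning the sequence gives C=6, A=18, G=3, T=16.
G+C = 9, so %GC = 9/43 × 100 = 20.93%
Salt term: 16.6 × (-0.474) = -7.868
GC term: 0.41 × 20.93 = 8.581; length term: −600/43 = −13.953
Tm = 81.5 + (-7.868) + 8.581 − 13.953 = 68.26 → 68.3°C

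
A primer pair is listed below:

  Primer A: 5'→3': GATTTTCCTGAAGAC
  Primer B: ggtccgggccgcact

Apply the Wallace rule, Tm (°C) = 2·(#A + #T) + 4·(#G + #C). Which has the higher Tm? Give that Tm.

Primer B, 54°C

Primer A: A+T=9, G+C=6 → Tm = 2(9)+4(6) = 42°C
Primer B: A+T=3, G+C=12 → Tm = 2(3)+4(12) = 54°C
42°C vs 54°C → primer B is higher.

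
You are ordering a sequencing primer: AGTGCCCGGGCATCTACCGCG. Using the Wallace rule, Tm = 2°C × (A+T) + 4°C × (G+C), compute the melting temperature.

72°C

Base counts: C=8, A=3, G=7, T=3
A+T = 6, G+C = 15
Tm = 2×6 + 4×15 = 72°C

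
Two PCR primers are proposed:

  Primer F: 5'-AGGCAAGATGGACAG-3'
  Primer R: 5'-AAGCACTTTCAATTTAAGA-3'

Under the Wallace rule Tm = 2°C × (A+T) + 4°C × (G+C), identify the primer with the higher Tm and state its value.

Primer F: A+T=7, G+C=8 → Tm = 2(7)+4(8) = 46°C
Primer R: A+T=14, G+C=5 → Tm = 2(14)+4(5) = 48°C
46°C vs 48°C → primer R is higher.

Primer R, 48°C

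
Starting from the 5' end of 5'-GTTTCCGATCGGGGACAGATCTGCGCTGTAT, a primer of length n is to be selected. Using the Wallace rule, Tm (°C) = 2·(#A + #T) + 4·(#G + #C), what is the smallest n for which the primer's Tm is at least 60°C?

First 18 bases: GTTTCCGATCGGGGACAG → Tm = 58°C (< 60°C)
First 19 bases: GTTTCCGATCGGGGACAGA → Tm = 60°C (≥ 60°C)
Since every base adds ≥2°C, Tm only increases with n, so the threshold is first crossed at n = 19.

n = 19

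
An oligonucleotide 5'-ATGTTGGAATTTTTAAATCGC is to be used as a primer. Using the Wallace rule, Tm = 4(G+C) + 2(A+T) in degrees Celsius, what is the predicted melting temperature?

54°C

Base counts: A=6, G=4, C=2, T=9
AT pairs contribute 15, GC pairs contribute 6.
Tm = 2(15) + 4(6) = 30 + 24 = 54°C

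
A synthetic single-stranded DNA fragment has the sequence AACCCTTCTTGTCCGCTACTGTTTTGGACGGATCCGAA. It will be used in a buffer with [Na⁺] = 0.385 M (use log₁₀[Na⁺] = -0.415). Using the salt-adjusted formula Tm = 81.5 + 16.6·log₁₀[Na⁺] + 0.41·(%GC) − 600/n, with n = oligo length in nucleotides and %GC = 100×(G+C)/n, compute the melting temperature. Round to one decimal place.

Length n = 38. Base counts: G=8, T=12, C=11, A=7
G+C = 19, so %GC = 19/38 × 100 = 50%
Salt term: 16.6 × (-0.415) = -6.889
GC term: 0.41 × 50 = 20.5; length term: −600/38 = −15.789
Tm = 81.5 + (-6.889) + 20.5 − 15.789 = 79.322 → 79.3°C

79.3°C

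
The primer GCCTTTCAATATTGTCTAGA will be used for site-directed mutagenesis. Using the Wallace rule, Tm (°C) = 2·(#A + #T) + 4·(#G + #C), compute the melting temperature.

54°C

Counting bases: C=4, G=3, A=5, T=8
AT pairs contribute 13, GC pairs contribute 7.
Tm = 2×13 + 4×7 = 54°C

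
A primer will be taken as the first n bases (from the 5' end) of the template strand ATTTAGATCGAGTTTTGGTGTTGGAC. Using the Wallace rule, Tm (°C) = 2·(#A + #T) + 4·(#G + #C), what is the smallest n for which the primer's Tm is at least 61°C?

n = 23

First 22 bases: ATTTAGATCGAGTTTTGGTGTT → Tm = 58°C (< 61°C)
First 23 bases: ATTTAGATCGAGTTTTGGTGTTG → Tm = 62°C (≥ 61°C)
Since every base adds ≥2°C, Tm only increases with n, so the threshold is first crossed at n = 23.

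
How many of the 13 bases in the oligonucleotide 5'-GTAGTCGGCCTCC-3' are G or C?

9

Counting bases: G=4, A=1, T=3, C=5
G+C = 4 + 5 = 9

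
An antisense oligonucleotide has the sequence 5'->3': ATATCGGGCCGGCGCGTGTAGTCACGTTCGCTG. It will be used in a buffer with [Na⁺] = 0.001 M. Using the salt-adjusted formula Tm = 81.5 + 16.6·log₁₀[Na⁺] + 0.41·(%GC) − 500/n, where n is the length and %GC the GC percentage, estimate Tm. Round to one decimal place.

Length n = 33. Base counts: T=8, C=9, A=4, G=12
G+C = 21, so %GC = 21/33 × 100 = 63.636%
Salt term: 16.6 × (-3) = -49.8
GC term: 0.41 × 63.636 = 26.091; length term: −500/33 = −15.152
Tm = 81.5 + (-49.8) + 26.091 − 15.152 = 42.639 → 42.6°C

42.6°C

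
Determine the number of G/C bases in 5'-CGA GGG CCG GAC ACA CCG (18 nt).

14

Counting bases: C=7, A=4, G=7, T=0
G+C = 7 + 7 = 14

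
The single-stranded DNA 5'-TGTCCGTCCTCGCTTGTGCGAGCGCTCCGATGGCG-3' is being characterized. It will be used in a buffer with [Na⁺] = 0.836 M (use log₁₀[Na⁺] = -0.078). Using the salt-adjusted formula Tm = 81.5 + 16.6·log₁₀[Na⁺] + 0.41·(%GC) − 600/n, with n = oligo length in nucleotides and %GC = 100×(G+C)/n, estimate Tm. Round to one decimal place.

Length n = 35. Scanning the sequence gives G=12, T=9, A=2, C=12.
G+C = 24, so %GC = 24/35 × 100 = 68.571%
Salt term: 16.6 × (-0.078) = -1.295
GC term: 0.41 × 68.571 = 28.114; length term: −600/35 = −17.143
Tm = 81.5 + (-1.295) + 28.114 − 17.143 = 91.176 → 91.2°C

91.2°C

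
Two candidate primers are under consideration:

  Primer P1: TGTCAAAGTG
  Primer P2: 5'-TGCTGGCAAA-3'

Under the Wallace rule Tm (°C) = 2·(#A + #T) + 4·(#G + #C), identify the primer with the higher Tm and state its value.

Primer P2, 30°C

Primer P1: A+T=6, G+C=4 → Tm = 2(6)+4(4) = 28°C
Primer P2: A+T=5, G+C=5 → Tm = 2(5)+4(5) = 30°C
28°C vs 30°C → primer P2 is higher.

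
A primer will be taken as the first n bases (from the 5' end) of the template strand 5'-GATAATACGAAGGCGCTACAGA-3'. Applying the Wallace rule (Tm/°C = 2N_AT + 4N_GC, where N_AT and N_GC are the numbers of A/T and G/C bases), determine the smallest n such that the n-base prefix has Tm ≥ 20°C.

n = 8

First 7 bases: GATAATA → Tm = 16°C (< 20°C)
First 8 bases: GATAATAC → Tm = 20°C (≥ 20°C)
Since every base adds ≥2°C, Tm only increases with n, so the threshold is first crossed at n = 8.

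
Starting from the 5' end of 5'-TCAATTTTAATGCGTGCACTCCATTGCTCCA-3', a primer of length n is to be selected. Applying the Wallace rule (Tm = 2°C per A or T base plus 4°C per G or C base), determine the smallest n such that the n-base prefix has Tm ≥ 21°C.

First 9 bases: TCAATTTTA → Tm = 20°C (< 21°C)
First 10 bases: TCAATTTTAA → Tm = 22°C (≥ 21°C)
Since every base adds ≥2°C, Tm only increases with n, so the threshold is first crossed at n = 10.

n = 10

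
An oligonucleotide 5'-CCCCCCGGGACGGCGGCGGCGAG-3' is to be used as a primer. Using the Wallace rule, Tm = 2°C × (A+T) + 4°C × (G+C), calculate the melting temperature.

88°C

Base counts: G=11, C=10, A=2, T=0
AT pairs contribute 2, GC pairs contribute 21.
Tm = 2×2 + 4×21 = 88°C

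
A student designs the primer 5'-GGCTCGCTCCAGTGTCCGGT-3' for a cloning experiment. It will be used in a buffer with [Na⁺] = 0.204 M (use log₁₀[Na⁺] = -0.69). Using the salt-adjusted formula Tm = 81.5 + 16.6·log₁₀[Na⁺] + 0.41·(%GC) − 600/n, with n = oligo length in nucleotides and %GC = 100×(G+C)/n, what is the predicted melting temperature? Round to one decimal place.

Length n = 20. Base counts: A=1, T=5, G=7, C=7
G+C = 14, so %GC = 14/20 × 100 = 70%
Salt term: 16.6 × (-0.69) = -11.454
GC term: 0.41 × 70 = 28.7; length term: −600/20 = −30
Tm = 81.5 + (-11.454) + 28.7 − 30 = 68.746 → 68.7°C

68.7°C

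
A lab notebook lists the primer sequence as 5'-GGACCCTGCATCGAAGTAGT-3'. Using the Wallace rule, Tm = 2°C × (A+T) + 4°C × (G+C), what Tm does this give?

62°C

Counting bases: T=4, A=5, C=5, G=6
AT pairs contribute 9, GC pairs contribute 11.
Tm = 2×9 + 4×11 = 62°C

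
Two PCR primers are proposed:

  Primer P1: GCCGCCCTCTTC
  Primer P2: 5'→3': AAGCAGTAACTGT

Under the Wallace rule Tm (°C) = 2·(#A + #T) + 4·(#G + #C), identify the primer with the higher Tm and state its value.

Primer P1: A+T=3, G+C=9 → Tm = 2(3)+4(9) = 42°C
Primer P2: A+T=8, G+C=5 → Tm = 2(8)+4(5) = 36°C
42°C vs 36°C → primer P1 is higher.

Primer P1, 42°C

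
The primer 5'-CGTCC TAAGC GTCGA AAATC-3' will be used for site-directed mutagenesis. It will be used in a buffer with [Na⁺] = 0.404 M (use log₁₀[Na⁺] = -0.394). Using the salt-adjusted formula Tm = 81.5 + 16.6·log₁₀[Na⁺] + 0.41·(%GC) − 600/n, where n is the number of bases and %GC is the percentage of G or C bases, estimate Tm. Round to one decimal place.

Length n = 20. Counting bases: G=4, C=6, T=4, A=6
G+C = 10, so %GC = 10/20 × 100 = 50%
Salt term: 16.6 × (-0.394) = -6.54
GC term: 0.41 × 50 = 20.5; length term: −600/20 = −30
Tm = 81.5 + (-6.54) + 20.5 − 30 = 65.46 → 65.5°C

65.5°C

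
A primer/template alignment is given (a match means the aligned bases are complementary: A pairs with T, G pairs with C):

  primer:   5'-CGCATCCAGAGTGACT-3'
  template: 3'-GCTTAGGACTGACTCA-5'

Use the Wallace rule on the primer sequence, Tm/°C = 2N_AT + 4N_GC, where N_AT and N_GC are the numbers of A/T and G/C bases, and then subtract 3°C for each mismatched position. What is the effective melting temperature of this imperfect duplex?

38°C

Primer base counts: A=4, T=3, G=4, C=5 → A+T=7, G+C=9
Perfect-match Tm = 2(7) + 4(9) = 14 + 36 = 50°C
Mismatches (positions where the bases are not complementary): 4 (at positions 3, 8, 11, 15)
Effective Tm = 50 − 4×3 = 50 − 12 = 38°C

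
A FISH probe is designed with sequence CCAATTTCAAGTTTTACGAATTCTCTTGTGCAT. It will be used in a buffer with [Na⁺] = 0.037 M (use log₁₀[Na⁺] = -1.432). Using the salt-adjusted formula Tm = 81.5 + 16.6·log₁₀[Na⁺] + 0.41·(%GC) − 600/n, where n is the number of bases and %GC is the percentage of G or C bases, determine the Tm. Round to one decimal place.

53.2°C

Length n = 33. Counting bases: G=4, T=14, C=7, A=8
G+C = 11, so %GC = 11/33 × 100 = 33.333%
Salt term: 16.6 × (-1.432) = -23.771
GC term: 0.41 × 33.333 = 13.667; length term: −600/33 = −18.182
Tm = 81.5 + (-23.771) + 13.667 − 18.182 = 53.214 → 53.2°C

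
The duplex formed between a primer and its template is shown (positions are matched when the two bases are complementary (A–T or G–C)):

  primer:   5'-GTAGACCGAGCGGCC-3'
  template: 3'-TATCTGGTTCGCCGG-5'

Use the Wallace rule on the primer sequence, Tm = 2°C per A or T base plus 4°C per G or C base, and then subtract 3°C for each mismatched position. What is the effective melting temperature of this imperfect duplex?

Primer base counts: A=3, T=1, G=6, C=5 → A+T=4, G+C=11
Perfect-match Tm = 2(4) + 4(11) = 8 + 44 = 52°C
Mismatches (positions where the bases are not complementary): 2 (at positions 1, 8)
Effective Tm = 52 − 2×3 = 52 − 6 = 46°C

46°C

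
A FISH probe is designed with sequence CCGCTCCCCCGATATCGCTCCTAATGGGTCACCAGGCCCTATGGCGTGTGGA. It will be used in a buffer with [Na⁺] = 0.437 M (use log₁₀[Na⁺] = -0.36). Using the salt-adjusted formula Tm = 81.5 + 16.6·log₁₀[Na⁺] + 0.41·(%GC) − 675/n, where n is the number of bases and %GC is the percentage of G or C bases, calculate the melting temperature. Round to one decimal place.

88.6°C

Length n = 52. Counting bases: T=11, C=19, A=8, G=14
G+C = 33, so %GC = 33/52 × 100 = 63.462%
Salt term: 16.6 × (-0.36) = -5.976
GC term: 0.41 × 63.462 = 26.019; length term: −675/52 = −12.981
Tm = 81.5 + (-5.976) + 26.019 − 12.981 = 88.562 → 88.6°C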